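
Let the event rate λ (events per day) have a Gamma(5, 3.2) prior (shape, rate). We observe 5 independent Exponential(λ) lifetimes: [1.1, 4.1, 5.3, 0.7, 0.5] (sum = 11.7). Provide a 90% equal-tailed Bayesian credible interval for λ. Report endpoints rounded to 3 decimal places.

[0.364, 1.054]

Posterior: Gamma(5+5, 3.2+11.7) = Gamma(10, 14.9) (shape, rate).
Equal-tailed 90% interval: Gamma(10, 14.9) quantiles at 0.05 and 0.95.
Posterior mean ≈ 0.671, SD ≈ 0.212; a Normal approximation gives roughly [0.322, 1.020].
Exact: lower = 0.364; upper = 1.054.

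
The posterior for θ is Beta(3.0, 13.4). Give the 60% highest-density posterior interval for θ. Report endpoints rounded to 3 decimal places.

[0.076, 0.224]

The posterior is unimodal and skewed, so the HPD interval has equal density at both endpoints and is the shortest 60% interval.
Solving f(0.076) = f(0.224) with F(0.224) − F(0.076) = 0.60 gives [0.076, 0.224].
For comparison, the equal-tailed interval is [0.101, 0.258]; the HPD is narrower and shifted toward the mode.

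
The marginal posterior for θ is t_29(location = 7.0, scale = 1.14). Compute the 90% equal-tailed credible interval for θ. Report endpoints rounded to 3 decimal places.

The t_29 distribution is symmetric; the 90% interval is 7.0 ± t·1.14 with t_{0.95,29} = 1.699.
Half-width: 1.699 × 1.14 = 1.937.
7.0 − 1.937 = 5.063; 7.0 + 1.937 = 8.937.

[5.063, 8.937]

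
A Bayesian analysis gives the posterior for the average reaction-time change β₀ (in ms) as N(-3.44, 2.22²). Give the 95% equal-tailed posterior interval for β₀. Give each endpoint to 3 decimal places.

The posterior is symmetric, so the 95% equal-tailed interval is β₀ = -3.44 ± z·2.22 with z = 1.960.
Half-width: 1.960 × 2.22 = 4.351.
-3.44 − 4.351 = -7.791; -3.44 + 4.351 = 0.911.

[-7.791, 0.911]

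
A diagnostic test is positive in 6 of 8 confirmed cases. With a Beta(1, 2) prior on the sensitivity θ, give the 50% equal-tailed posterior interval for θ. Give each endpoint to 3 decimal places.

[0.542, 0.739]

Posterior: Beta(1+6, 2+2) = Beta(7, 4).
Equal-tailed 50% interval: the 0.25 and 0.75 quantiles of Beta(7, 4).
Posterior mean ≈ 0.636, SD ≈ 0.139; a Normal approximation gives roughly [0.543, 0.730].
Exact: F⁻¹(0.25) = 0.542; F⁻¹(0.75) = 0.739.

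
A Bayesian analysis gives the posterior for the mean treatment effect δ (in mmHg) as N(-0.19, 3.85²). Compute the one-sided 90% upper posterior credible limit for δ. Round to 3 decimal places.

Need U with P(δ ≤ U) = 0.90: U = -0.19 + z_{0.1}·3.85.
z = 1.282; U = -0.19 + 1.282 × 3.85 = 4.744.

4.744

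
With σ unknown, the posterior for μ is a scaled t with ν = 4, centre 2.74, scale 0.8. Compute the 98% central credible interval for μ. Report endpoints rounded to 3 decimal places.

The t_4 distribution is symmetric; the 98% interval is 2.74 ± t·0.8 with t_{0.99,4} = 3.747.
Half-width: 3.747 × 0.8 = 2.998.
2.74 − 2.998 = -0.258; 2.74 + 2.998 = 5.738.

[-0.258, 5.738]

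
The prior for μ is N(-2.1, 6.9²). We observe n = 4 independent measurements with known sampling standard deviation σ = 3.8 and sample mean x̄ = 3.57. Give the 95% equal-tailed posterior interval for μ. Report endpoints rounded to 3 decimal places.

[-0.420, 6.761]

Posterior precision = 1/6.9² + 4/3.8² = 0.0210 + 0.2770 = 0.2980, so posterior SD = 1.8318.
Posterior mean = (-2.1/6.9² + 4·3.57/3.8²) / 0.2980 = 3.1704.
Interval: 3.1704 ± 1.960 × 1.8318 → [-0.420, 6.761].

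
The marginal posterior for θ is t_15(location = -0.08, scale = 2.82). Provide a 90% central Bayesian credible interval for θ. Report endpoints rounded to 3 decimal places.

[-5.024, 4.864]

The t_15 distribution is symmetric; the 90% interval is -0.08 ± t·2.82 with t_{0.95,15} = 1.753.
Half-width: 1.753 × 2.82 = 4.944.
-0.08 − 4.944 = -5.024; -0.08 + 4.944 = 4.864.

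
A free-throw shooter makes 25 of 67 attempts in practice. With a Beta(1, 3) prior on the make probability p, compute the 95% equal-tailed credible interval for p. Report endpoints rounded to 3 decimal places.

[0.259, 0.481]

Posterior: Beta(1+25, 3+42) = Beta(26, 45).
Equal-tailed 95% interval: the 0.025 and 0.975 quantiles of Beta(26, 45).
Posterior mean ≈ 0.366, SD ≈ 0.057; a Normal approximation gives roughly [0.255, 0.477].
Exact: F⁻¹(0.025) = 0.259; F⁻¹(0.975) = 0.481.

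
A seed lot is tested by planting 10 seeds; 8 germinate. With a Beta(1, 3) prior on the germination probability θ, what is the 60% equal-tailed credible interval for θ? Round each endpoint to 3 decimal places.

Posterior: Beta(1+8, 3+2) = Beta(9, 5).
Equal-tailed 60% interval: the 0.2 and 0.8 quantiles of Beta(9, 5).
Posterior mean ≈ 0.643, SD ≈ 0.124; a Normal approximation gives roughly [0.539, 0.747].
Exact: F⁻¹(0.2) = 0.537; F⁻¹(0.8) = 0.752.

[0.537, 0.752]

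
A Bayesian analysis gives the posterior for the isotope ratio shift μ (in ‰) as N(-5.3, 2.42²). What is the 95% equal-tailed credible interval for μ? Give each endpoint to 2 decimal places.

The posterior is symmetric, so the 95% equal-tailed interval is μ = -5.3 ± z·2.42 with z = 1.960.
Half-width: 1.960 × 2.42 = 4.74.
-5.3 − 4.74 = -10.04; -5.3 + 4.74 = -0.56.

[-10.04, -0.56]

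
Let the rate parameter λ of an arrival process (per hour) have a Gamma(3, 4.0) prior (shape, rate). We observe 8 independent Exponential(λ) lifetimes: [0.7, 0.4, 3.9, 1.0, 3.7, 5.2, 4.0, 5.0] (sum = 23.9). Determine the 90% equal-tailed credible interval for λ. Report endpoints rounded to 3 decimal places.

[0.221, 0.608]

Posterior: Gamma(3+8, 4.0+23.9) = Gamma(11, 27.9) (shape, rate).
Equal-tailed 90% interval: Gamma(11, 27.9) quantiles at 0.05 and 0.95.
Posterior mean ≈ 0.394, SD ≈ 0.119; a Normal approximation gives roughly [0.199, 0.590].
Exact: lower = 0.221; upper = 0.608.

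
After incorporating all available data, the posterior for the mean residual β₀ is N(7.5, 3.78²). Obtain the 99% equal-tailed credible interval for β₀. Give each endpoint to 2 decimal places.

[-2.24, 17.24]

The posterior is symmetric, so the 99% equal-tailed interval is β₀ = 7.5 ± z·3.78 with z = 2.576.
Half-width: 2.576 × 3.78 = 9.74.
7.5 − 9.74 = -2.24; 7.5 + 9.74 = 17.24.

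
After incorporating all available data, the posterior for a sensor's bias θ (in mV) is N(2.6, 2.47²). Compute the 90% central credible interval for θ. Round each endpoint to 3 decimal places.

[-1.463, 6.663]

The posterior is symmetric, so the 90% equal-tailed interval is θ = 2.6 ± z·2.47 with z = 1.645.
Half-width: 1.645 × 2.47 = 4.063.
2.6 − 4.063 = -1.463; 2.6 + 4.063 = 6.663.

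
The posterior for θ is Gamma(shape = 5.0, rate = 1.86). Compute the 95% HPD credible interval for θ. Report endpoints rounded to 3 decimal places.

[0.649, 5.070]

The posterior is unimodal and skewed, so the HPD interval has equal density at both endpoints and is the shortest 95% interval.
Solving f(0.649) = f(5.070) with F(5.070) − F(0.649) = 0.95 gives [0.649, 5.070].
For comparison, the equal-tailed interval is [0.873, 5.506]; the HPD is narrower and shifted toward the mode.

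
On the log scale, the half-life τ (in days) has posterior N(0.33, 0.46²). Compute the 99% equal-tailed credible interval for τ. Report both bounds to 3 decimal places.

On the log scale the 99% interval is 0.33 ± 2.576 × 0.46 = [-0.8549, 1.5149].
Exponentiate: [e^-0.8549, e^1.5149] = [0.425, 4.549].

[0.425, 4.549]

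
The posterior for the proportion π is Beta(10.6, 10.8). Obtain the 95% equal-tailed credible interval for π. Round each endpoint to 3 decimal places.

[0.291, 0.701]

Posterior: Beta(10.6, 10.8).
Equal-tailed 95% interval: the 0.025 and 0.975 quantiles of Beta(10.6, 10.8).
Posterior mean ≈ 0.495, SD ≈ 0.106; a Normal approximation gives roughly [0.288, 0.702].
Exact: F⁻¹(0.025) = 0.291; F⁻¹(0.975) = 0.701.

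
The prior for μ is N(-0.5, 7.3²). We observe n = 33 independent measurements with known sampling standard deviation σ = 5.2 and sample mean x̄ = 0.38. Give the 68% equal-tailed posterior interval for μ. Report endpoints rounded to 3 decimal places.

Posterior precision = 1/7.3² + 33/5.2² = 0.0188 + 1.2204 = 1.2392, so posterior SD = 0.8983.
Posterior mean = (-0.5/7.3² + 33·0.38/5.2²) / 1.2392 = 0.3667.
Interval: 0.3667 ± 0.994 × 0.8983 → [-0.527, 1.260].

[-0.527, 1.260]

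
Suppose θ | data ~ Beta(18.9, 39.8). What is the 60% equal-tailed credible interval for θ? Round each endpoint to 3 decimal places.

[0.270, 0.373]

Posterior: Beta(18.9, 39.8).
Equal-tailed 60% interval: the 0.2 and 0.8 quantiles of Beta(18.9, 39.8).
Posterior mean ≈ 0.322, SD ≈ 0.060; a Normal approximation gives roughly [0.271, 0.373].
Exact: F⁻¹(0.2) = 0.270; F⁻¹(0.8) = 0.373.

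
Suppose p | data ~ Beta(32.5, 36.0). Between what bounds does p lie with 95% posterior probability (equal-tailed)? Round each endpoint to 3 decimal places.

[0.358, 0.592]

Posterior: Beta(32.5, 36.0).
Equal-tailed 95% interval: the 0.025 and 0.975 quantiles of Beta(32.5, 36.0).
Posterior mean ≈ 0.474, SD ≈ 0.060; a Normal approximation gives roughly [0.357, 0.592].
Exact: F⁻¹(0.025) = 0.358; F⁻¹(0.975) = 0.592.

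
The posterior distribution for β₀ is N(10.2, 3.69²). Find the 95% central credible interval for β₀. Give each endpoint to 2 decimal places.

[2.97, 17.43]

The posterior is symmetric, so the 95% equal-tailed interval is β₀ = 10.2 ± z·3.69 with z = 1.960.
Half-width: 1.960 × 3.69 = 7.23.
10.2 − 7.23 = 2.97; 10.2 + 7.23 = 17.43.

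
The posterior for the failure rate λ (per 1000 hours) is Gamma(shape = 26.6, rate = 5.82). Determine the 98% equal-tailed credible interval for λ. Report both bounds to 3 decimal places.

[2.764, 6.880]

Posterior: Gamma(shape 26.6, rate 5.82).
Equal-tailed 98% interval: Gamma(26.6, 5.82) quantiles at 0.01 and 0.99.
Posterior mean ≈ 4.570, SD ≈ 0.886; a Normal approximation gives roughly [2.509, 6.632].
Exact: lower = 2.764; upper = 6.880.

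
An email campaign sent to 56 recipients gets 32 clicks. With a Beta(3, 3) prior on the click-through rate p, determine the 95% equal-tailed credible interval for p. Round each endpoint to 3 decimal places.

[0.441, 0.685]

Posterior: Beta(3+32, 3+24) = Beta(35, 27).
Equal-tailed 95% interval: the 0.025 and 0.975 quantiles of Beta(35, 27).
Posterior mean ≈ 0.565, SD ≈ 0.062; a Normal approximation gives roughly [0.442, 0.687].
Exact: F⁻¹(0.025) = 0.441; F⁻¹(0.975) = 0.685.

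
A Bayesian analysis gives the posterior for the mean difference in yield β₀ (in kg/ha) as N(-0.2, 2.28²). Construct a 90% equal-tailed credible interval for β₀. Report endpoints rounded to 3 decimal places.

The posterior is symmetric, so the 90% equal-tailed interval is β₀ = -0.2 ± z·2.28 with z = 1.645.
Half-width: 1.645 × 2.28 = 3.750.
-0.2 − 3.750 = -3.950; -0.2 + 3.750 = 3.550.

[-3.950, 3.550]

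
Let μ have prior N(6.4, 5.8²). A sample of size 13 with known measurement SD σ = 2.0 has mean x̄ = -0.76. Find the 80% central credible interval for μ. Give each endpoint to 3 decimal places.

[-1.403, 0.013]

Posterior precision = 1/5.8² + 13/2.0² = 0.0297 + 3.2500 = 3.2797, so posterior SD = 0.5522.
Posterior mean = (6.4/5.8² + 13·-0.76/2.0²) / 3.2797 = -0.6951.
Interval: -0.6951 ± 1.282 × 0.5522 → [-1.403, 0.013].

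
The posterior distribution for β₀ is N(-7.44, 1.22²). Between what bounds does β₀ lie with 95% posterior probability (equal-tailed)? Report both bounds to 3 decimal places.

The posterior is symmetric, so the 95% equal-tailed interval is β₀ = -7.44 ± z·1.22 with z = 1.960.
Half-width: 1.960 × 1.22 = 2.391.
-7.44 − 2.391 = -9.831; -7.44 + 2.391 = -5.049.

[-9.831, -5.049]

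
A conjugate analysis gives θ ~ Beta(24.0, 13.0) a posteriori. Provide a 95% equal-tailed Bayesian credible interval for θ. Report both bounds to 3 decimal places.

Posterior: Beta(24.0, 13.0).
Equal-tailed 95% interval: the 0.025 and 0.975 quantiles of Beta(24.0, 13.0).
Posterior mean ≈ 0.649, SD ≈ 0.077; a Normal approximation gives roughly [0.497, 0.800].
Exact: F⁻¹(0.025) = 0.490; F⁻¹(0.975) = 0.792.

[0.490, 0.792]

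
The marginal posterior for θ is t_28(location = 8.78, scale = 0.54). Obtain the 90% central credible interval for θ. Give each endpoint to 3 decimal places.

[7.861, 9.699]

The t_28 distribution is symmetric; the 90% interval is 8.78 ± t·0.54 with t_{0.95,28} = 1.701.
Half-width: 1.701 × 0.54 = 0.919.
8.78 − 0.919 = 7.861; 8.78 + 0.919 = 9.699.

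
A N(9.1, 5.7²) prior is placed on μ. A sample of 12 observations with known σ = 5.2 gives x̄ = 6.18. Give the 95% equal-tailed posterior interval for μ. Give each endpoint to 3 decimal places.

Posterior precision = 1/5.7² + 12/5.2² = 0.0308 + 0.4438 = 0.4746, so posterior SD = 1.4516.
Posterior mean = (9.1/5.7² + 12·6.18/5.2²) / 0.4746 = 6.3694.
Interval: 6.3694 ± 1.960 × 1.4516 → [3.524, 9.214].

[3.524, 9.214]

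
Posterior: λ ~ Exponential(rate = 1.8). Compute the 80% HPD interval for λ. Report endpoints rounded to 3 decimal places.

[0.000, 0.894]

The exponential density is strictly decreasing on [0, ∞), so the HPD interval is anchored at 0: [0, q] with P(λ ≤ q) = 0.80.
q = −ln(1 − 0.80) / 1.8 = 1.6094 / 1.8 = 0.894.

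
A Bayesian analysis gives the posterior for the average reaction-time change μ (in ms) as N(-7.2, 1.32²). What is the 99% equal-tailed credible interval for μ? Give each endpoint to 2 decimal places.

The posterior is symmetric, so the 99% equal-tailed interval is μ = -7.2 ± z·1.32 with z = 2.576.
Half-width: 2.576 × 1.32 = 3.40.
-7.2 − 3.40 = -10.60; -7.2 + 3.40 = -3.80.

[-10.60, -3.80]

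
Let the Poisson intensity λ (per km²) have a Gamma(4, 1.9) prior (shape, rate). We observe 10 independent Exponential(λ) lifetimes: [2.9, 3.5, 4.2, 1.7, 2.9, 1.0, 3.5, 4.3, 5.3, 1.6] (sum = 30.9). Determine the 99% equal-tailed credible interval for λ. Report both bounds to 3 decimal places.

Posterior: Gamma(4+10, 1.9+30.9) = Gamma(14, 32.8) (shape, rate).
Equal-tailed 99% interval: Gamma(14, 32.8) quantiles at 0.005 and 0.995.
Posterior mean ≈ 0.427, SD ≈ 0.114; a Normal approximation gives roughly [0.133, 0.721].
Exact: lower = 0.190; upper = 0.777.

[0.190, 0.777]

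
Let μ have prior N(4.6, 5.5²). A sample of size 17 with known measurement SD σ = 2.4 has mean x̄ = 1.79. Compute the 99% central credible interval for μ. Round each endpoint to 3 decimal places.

[0.330, 3.312]

Posterior precision = 1/5.5² + 17/2.4² = 0.0331 + 2.9514 = 2.9844, so posterior SD = 0.5789.
Posterior mean = (4.6/5.5² + 17·1.79/2.4²) / 2.9844 = 1.8211.
Interval: 1.8211 ± 2.576 × 0.5789 → [0.330, 3.312].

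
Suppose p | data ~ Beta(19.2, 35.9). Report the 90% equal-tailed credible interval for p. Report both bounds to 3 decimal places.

[0.247, 0.456]

Posterior: Beta(19.2, 35.9).
Equal-tailed 90% interval: the 0.05 and 0.95 quantiles of Beta(19.2, 35.9).
Posterior mean ≈ 0.348, SD ≈ 0.064; a Normal approximation gives roughly [0.244, 0.453].
Exact: F⁻¹(0.05) = 0.247; F⁻¹(0.95) = 0.456.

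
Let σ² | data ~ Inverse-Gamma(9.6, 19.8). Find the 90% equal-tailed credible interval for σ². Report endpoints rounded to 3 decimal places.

Inverse-Gamma(9.6, 19.8) quantiles: F⁻¹(0.05) and F⁻¹(0.95).
Equivalently, 1/σ² ~ Gamma(9.6, rate = 19.8); invert its 0.95 and 0.05 quantiles.
Posterior mean ≈ 2.302, SD ≈ 0.835; a Normal approximation gives roughly [0.929, 3.676].
Exact: lower = 1.303; upper = 3.858.

[1.303, 3.858]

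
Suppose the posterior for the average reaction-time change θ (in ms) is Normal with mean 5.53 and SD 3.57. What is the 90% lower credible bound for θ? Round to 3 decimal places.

0.955

Need L with P(θ ≥ L) = 0.90: L = 5.53 − z_{0.1}·3.57.
z = 1.282; L = 5.53 − 1.282 × 3.57 = 0.955.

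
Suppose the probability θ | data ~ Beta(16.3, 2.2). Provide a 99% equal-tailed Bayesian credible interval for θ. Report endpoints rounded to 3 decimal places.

[0.629, 0.992]

Posterior: Beta(16.3, 2.2).
Equal-tailed 99% interval: the 0.005 and 0.995 quantiles of Beta(16.3, 2.2).
Posterior mean ≈ 0.881, SD ≈ 0.073; a Normal approximation gives roughly [0.692, 1.070].
Exact: F⁻¹(0.005) = 0.629; F⁻¹(0.995) = 0.992.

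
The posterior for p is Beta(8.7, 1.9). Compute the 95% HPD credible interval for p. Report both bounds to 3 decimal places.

The posterior is unimodal and skewed, so the HPD interval has equal density at both endpoints and is the shortest 95% interval.
Solving f(0.602) = f(0.995) with F(0.995) − F(0.602) = 0.95 gives [0.602, 0.995].
For comparison, the equal-tailed interval is [0.553, 0.977]; the HPD is narrower and shifted toward the mode.

[0.602, 0.995]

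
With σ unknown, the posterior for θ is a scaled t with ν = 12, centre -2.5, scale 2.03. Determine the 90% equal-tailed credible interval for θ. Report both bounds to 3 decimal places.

[-6.118, 1.118]

The t_12 distribution is symmetric; the 90% interval is -2.5 ± t·2.03 with t_{0.95,12} = 1.782.
Half-width: 1.782 × 2.03 = 3.618.
-2.5 − 3.618 = -6.118; -2.5 + 3.618 = 1.118.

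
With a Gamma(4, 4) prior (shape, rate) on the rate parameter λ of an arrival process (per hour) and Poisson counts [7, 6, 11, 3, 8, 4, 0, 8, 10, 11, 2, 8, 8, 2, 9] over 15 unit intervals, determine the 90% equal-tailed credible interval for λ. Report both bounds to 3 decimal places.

[4.477, 6.215]

Posterior: Gamma(4+97, 4+15) = Gamma(101, 19) (shape, rate).
Equal-tailed 90% interval: Gamma(101, 19) quantiles at 0.05 and 0.95.
Posterior mean ≈ 5.316, SD ≈ 0.529; a Normal approximation gives roughly [4.446, 6.186].
Exact: lower = 4.477; upper = 6.215.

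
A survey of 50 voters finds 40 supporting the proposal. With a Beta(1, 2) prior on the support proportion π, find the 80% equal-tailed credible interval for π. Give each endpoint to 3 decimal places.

Posterior: Beta(1+40, 2+10) = Beta(41, 12).
Equal-tailed 80% interval: the 0.1 and 0.9 quantiles of Beta(41, 12).
Posterior mean ≈ 0.774, SD ≈ 0.057; a Normal approximation gives roughly [0.701, 0.847].
Exact: F⁻¹(0.1) = 0.698; F⁻¹(0.9) = 0.844.

[0.698, 0.844]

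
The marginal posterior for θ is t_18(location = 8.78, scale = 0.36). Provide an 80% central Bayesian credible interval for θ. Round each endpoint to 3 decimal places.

[8.301, 9.259]

The t_18 distribution is symmetric; the 80% interval is 8.78 ± t·0.36 with t_{0.9,18} = 1.330.
Half-width: 1.330 × 0.36 = 0.479.
8.78 − 0.479 = 8.301; 8.78 + 0.479 = 9.259.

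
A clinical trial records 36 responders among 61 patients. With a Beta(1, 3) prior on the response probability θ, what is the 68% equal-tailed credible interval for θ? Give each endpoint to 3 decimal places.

Posterior: Beta(1+36, 3+25) = Beta(37, 28).
Equal-tailed 68% interval: the 0.16 and 0.84 quantiles of Beta(37, 28).
Posterior mean ≈ 0.569, SD ≈ 0.061; a Normal approximation gives roughly [0.509, 0.630].
Exact: F⁻¹(0.16) = 0.508; F⁻¹(0.84) = 0.630.

[0.508, 0.630]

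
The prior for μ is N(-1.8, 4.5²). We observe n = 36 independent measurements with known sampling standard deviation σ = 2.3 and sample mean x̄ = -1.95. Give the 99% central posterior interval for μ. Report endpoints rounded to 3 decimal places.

[-2.933, -0.965]

Posterior precision = 1/4.5² + 36/2.3² = 0.0494 + 6.8053 = 6.8547, so posterior SD = 0.3820.
Posterior mean = (-1.8/4.5² + 36·-1.95/2.3²) / 6.8547 = -1.9489.
Interval: -1.9489 ± 2.576 × 0.3820 → [-2.933, -0.965].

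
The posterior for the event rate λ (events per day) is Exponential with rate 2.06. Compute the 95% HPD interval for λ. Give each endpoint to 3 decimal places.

[0.000, 1.454]

The exponential density is strictly decreasing on [0, ∞), so the HPD interval is anchored at 0: [0, q] with P(λ ≤ q) = 0.95.
q = −ln(1 − 0.95) / 2.06 = 2.9957 / 2.06 = 1.454.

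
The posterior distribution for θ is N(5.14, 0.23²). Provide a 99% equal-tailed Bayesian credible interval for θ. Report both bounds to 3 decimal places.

[4.548, 5.732]

The posterior is symmetric, so the 99% equal-tailed interval is θ = 5.14 ± z·0.23 with z = 2.576.
Half-width: 2.576 × 0.23 = 0.592.
5.14 − 0.592 = 4.548; 5.14 + 0.592 = 5.732.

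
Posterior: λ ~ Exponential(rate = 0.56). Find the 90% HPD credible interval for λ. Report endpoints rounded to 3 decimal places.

The exponential density is strictly decreasing on [0, ∞), so the HPD interval is anchored at 0: [0, q] with P(λ ≤ q) = 0.90.
q = −ln(1 − 0.90) / 0.56 = 2.3026 / 0.56 = 4.112.

[0.000, 4.112]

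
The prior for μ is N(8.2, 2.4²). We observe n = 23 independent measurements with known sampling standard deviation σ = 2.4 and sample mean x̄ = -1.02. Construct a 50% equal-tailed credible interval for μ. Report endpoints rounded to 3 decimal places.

Posterior precision = 1/2.4² + 23/2.4² = 0.1736 + 3.9931 = 4.1667, so posterior SD = 0.4899.
Posterior mean = (8.2/2.4² + 23·-1.02/2.4²) / 4.1667 = -0.6358.
Interval: -0.6358 ± 0.674 × 0.4899 → [-0.966, -0.305].

[-0.966, -0.305]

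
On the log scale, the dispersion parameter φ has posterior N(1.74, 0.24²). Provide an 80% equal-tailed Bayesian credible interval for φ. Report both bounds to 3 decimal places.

[4.189, 7.749]

On the log scale the 80% interval is 1.74 ± 1.282 × 0.24 = [1.4324, 2.0476].
Exponentiate: [e^1.4324, e^2.0476] = [4.189, 7.749].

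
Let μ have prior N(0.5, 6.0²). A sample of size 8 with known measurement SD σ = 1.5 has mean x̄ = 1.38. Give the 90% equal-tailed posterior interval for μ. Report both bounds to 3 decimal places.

[0.504, 2.242]

Posterior precision = 1/6.0² + 8/1.5² = 0.0278 + 3.5556 = 3.5833, so posterior SD = 0.5283.
Posterior mean = (0.5/6.0² + 8·1.38/1.5²) / 3.5833 = 1.3732.
Interval: 1.3732 ± 1.645 × 0.5283 → [0.504, 2.242].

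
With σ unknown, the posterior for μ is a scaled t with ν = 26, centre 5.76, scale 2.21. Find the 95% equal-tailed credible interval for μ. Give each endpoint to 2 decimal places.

The t_26 distribution is symmetric; the 95% interval is 5.76 ± t·2.21 with t_{0.975,26} = 2.056.
Half-width: 2.056 × 2.21 = 4.54.
5.76 − 4.54 = 1.22; 5.76 + 4.54 = 10.30.

[1.22, 10.30]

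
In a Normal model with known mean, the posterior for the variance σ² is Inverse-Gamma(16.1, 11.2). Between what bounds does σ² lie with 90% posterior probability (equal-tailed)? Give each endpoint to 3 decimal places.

Inverse-Gamma(16.1, 11.2) quantiles: F⁻¹(0.05) and F⁻¹(0.95).
Equivalently, 1/σ² ~ Gamma(16.1, rate = 11.2); invert its 0.95 and 0.05 quantiles.
Posterior mean ≈ 0.742, SD ≈ 0.198; a Normal approximation gives roughly [0.417, 1.067].
Exact: lower = 0.482; upper = 1.107.

[0.482, 1.107]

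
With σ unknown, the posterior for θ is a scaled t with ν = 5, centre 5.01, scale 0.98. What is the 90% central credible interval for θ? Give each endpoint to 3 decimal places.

[3.035, 6.985]

The t_5 distribution is symmetric; the 90% interval is 5.01 ± t·0.98 with t_{0.95,5} = 2.015.
Half-width: 2.015 × 0.98 = 1.975.
5.01 − 1.975 = 3.035; 5.01 + 1.975 = 6.985.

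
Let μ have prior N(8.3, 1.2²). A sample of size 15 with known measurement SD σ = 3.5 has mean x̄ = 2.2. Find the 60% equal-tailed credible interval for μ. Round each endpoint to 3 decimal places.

Posterior precision = 1/1.2² + 15/3.5² = 0.6944 + 1.2245 = 1.9189, so posterior SD = 0.7219.
Posterior mean = (8.3/1.2² + 15·2.2/3.5²) / 1.9189 = 4.4075.
Interval: 4.4075 ± 0.842 × 0.7219 → [3.800, 5.015].

[3.800, 5.015]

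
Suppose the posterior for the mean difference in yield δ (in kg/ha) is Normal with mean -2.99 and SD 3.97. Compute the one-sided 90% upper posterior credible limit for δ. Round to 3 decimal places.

Need U with P(δ ≤ U) = 0.90: U = -2.99 + z_{0.1}·3.97.
z = 1.282; U = -2.99 + 1.282 × 3.97 = 2.098.

2.098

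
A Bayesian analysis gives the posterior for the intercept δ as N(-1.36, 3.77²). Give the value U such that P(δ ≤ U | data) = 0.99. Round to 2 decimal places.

7.41

Need U with P(δ ≤ U) = 0.99: U = -1.36 + z_{0.01}·3.77.
z = 2.326; U = -1.36 + 2.326 × 3.77 = 7.41.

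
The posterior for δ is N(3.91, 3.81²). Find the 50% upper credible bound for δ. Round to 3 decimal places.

Need U with P(δ ≤ U) = 0.50: U = 3.91 + z_{0.5}·3.81.
z = 0.000; U = 3.91 + 0.000 × 3.81 = 3.910.

3.910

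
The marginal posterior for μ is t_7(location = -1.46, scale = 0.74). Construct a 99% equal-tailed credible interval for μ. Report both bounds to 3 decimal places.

The t_7 distribution is symmetric; the 99% interval is -1.46 ± t·0.74 with t_{0.995,7} = 3.499.
Half-width: 3.499 × 0.74 = 2.590.
-1.46 − 2.590 = -4.050; -1.46 + 2.590 = 1.130.

[-4.050, 1.130]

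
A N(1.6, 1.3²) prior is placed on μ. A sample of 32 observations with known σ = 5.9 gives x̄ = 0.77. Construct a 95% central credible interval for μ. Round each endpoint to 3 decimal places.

Posterior precision = 1/1.3² + 32/5.9² = 0.5917 + 0.9193 = 1.5110, so posterior SD = 0.8135.
Posterior mean = (1.6/1.3² + 32·0.77/5.9²) / 1.5110 = 1.0950.
Interval: 1.0950 ± 1.960 × 0.8135 → [-0.499, 2.690].

[-0.499, 2.690]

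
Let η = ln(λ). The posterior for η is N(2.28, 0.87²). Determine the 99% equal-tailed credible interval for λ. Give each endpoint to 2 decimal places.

On the log scale the 99% interval is 2.28 ± 2.576 × 0.87 = [0.0390, 4.5210].
Exponentiate: [e^0.0390, e^4.5210] = [1.04, 91.92].

[1.04, 91.92]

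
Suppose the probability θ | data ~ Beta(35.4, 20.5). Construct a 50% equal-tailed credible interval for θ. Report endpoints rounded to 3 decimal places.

Posterior: Beta(35.4, 20.5).
Equal-tailed 50% interval: the 0.25 and 0.75 quantiles of Beta(35.4, 20.5).
Posterior mean ≈ 0.633, SD ≈ 0.064; a Normal approximation gives roughly [0.590, 0.676].
Exact: F⁻¹(0.25) = 0.591; F⁻¹(0.75) = 0.678.

[0.591, 0.678]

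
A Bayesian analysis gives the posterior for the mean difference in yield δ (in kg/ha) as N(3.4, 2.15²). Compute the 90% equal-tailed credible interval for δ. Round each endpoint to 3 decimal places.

The posterior is symmetric, so the 90% equal-tailed interval is δ = 3.4 ± z·2.15 with z = 1.645.
Half-width: 1.645 × 2.15 = 3.536.
3.4 − 3.536 = -0.136; 3.4 + 3.536 = 6.936.

[-0.136, 6.936]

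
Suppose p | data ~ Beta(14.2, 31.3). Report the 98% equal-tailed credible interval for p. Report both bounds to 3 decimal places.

[0.168, 0.480]

Posterior: Beta(14.2, 31.3).
Equal-tailed 98% interval: the 0.01 and 0.99 quantiles of Beta(14.2, 31.3).
Posterior mean ≈ 0.312, SD ≈ 0.068; a Normal approximation gives roughly [0.154, 0.470].
Exact: F⁻¹(0.01) = 0.168; F⁻¹(0.99) = 0.480.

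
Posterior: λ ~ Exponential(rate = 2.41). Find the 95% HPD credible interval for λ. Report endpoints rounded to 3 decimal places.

[0.000, 1.243]

The exponential density is strictly decreasing on [0, ∞), so the HPD interval is anchored at 0: [0, q] with P(λ ≤ q) = 0.95.
q = −ln(1 − 0.95) / 2.41 = 2.9957 / 2.41 = 1.243.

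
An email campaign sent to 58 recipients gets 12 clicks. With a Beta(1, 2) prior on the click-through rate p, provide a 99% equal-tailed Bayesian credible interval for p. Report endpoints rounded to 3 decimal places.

Posterior: Beta(1+12, 2+46) = Beta(13, 48).
Equal-tailed 99% interval: the 0.005 and 0.995 quantiles of Beta(13, 48).
Posterior mean ≈ 0.213, SD ≈ 0.052; a Normal approximation gives roughly [0.079, 0.347].
Exact: F⁻¹(0.005) = 0.098; F⁻¹(0.995) = 0.362.

[0.098, 0.362]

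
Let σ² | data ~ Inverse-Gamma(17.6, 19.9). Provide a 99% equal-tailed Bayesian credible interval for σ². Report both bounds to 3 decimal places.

[0.657, 2.297]

Inverse-Gamma(17.6, 19.9) quantiles: F⁻¹(0.005) and F⁻¹(0.995).
Equivalently, 1/σ² ~ Gamma(17.6, rate = 19.9); invert its 0.995 and 0.005 quantiles.
Posterior mean ≈ 1.199, SD ≈ 0.304; a Normal approximation gives roughly [0.417, 1.981].
Exact: lower = 0.657; upper = 2.297.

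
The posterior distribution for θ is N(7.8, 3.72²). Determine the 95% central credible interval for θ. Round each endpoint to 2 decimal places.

[0.51, 15.09]

The posterior is symmetric, so the 95% equal-tailed interval is θ = 7.8 ± z·3.72 with z = 1.960.
Half-width: 1.960 × 3.72 = 7.29.
7.8 − 7.29 = 0.51; 7.8 + 7.29 = 15.09.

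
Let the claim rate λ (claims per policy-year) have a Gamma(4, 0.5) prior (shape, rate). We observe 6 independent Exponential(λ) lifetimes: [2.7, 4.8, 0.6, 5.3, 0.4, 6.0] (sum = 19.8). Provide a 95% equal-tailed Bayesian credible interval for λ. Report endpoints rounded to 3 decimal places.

[0.236, 0.842]

Posterior: Gamma(4+6, 0.5+19.8) = Gamma(10, 20.3) (shape, rate).
Equal-tailed 95% interval: Gamma(10, 20.3) quantiles at 0.025 and 0.975.
Posterior mean ≈ 0.493, SD ≈ 0.156; a Normal approximation gives roughly [0.187, 0.798].
Exact: lower = 0.236; upper = 0.842.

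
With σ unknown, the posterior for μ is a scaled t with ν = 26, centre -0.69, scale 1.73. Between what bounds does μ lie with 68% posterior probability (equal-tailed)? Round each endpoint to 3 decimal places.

The t_26 distribution is symmetric; the 68% interval is -0.69 ± t·1.73 with t_{0.84,26} = 1.014.
Half-width: 1.014 × 1.73 = 1.754.
-0.69 − 1.754 = -2.444; -0.69 + 1.754 = 1.064.

[-2.444, 1.064]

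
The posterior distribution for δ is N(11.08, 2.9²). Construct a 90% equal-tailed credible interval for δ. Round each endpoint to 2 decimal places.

[6.31, 15.85]

The posterior is symmetric, so the 90% equal-tailed interval is δ = 11.08 ± z·2.9 with z = 1.645.
Half-width: 1.645 × 2.9 = 4.77.
11.08 − 4.77 = 6.31; 11.08 + 4.77 = 15.85.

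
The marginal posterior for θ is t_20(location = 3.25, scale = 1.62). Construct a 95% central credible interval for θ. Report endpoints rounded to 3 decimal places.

The t_20 distribution is symmetric; the 95% interval is 3.25 ± t·1.62 with t_{0.975,20} = 2.086.
Half-width: 2.086 × 1.62 = 3.379.
3.25 − 3.379 = -0.129; 3.25 + 3.379 = 6.629.

[-0.129, 6.629]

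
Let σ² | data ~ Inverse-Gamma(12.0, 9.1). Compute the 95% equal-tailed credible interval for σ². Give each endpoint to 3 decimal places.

[0.462, 1.468]

Inverse-Gamma(12.0, 9.1) quantiles: F⁻¹(0.025) and F⁻¹(0.975).
Equivalently, 1/σ² ~ Gamma(12.0, rate = 9.1); invert its 0.975 and 0.025 quantiles.
Posterior mean ≈ 0.827, SD ≈ 0.262; a Normal approximation gives roughly [0.315, 1.340].
Exact: lower = 0.462; upper = 1.468.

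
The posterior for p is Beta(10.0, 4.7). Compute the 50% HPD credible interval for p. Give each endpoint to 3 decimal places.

[0.623, 0.785]

The posterior is unimodal and skewed, so the HPD interval has equal density at both endpoints and is the shortest 50% interval.
Solving f(0.623) = f(0.785) with F(0.785) − F(0.623) = 0.50 gives [0.623, 0.785].
For comparison, the equal-tailed interval is [0.602, 0.767]; the HPD is narrower and shifted toward the mode.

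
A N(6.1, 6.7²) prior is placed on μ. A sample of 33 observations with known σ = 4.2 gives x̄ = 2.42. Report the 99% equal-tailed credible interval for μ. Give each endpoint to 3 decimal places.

Posterior precision = 1/6.7² + 33/4.2² = 0.0223 + 1.8707 = 1.8930, so posterior SD = 0.7268.
Posterior mean = (6.1/6.7² + 33·2.42/4.2²) / 1.8930 = 2.4633.
Interval: 2.4633 ± 2.576 × 0.7268 → [0.591, 4.335].

[0.591, 4.335]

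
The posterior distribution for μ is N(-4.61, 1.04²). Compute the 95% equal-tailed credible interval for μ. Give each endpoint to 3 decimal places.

[-6.648, -2.572]

The posterior is symmetric, so the 95% equal-tailed interval is μ = -4.61 ± z·1.04 with z = 1.960.
Half-width: 1.960 × 1.04 = 2.038.
-4.61 − 2.038 = -6.648; -4.61 + 2.038 = -2.572.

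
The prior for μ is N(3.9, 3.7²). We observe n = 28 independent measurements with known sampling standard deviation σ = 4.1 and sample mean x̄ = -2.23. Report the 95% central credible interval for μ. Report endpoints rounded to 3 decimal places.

Posterior precision = 1/3.7² + 28/4.1² = 0.0730 + 1.6657 = 1.7387, so posterior SD = 0.7584.
Posterior mean = (3.9/3.7² + 28·-2.23/4.1²) / 1.7387 = -1.9725.
Interval: -1.9725 ± 1.960 × 0.7584 → [-3.459, -0.486].

[-3.459, -0.486]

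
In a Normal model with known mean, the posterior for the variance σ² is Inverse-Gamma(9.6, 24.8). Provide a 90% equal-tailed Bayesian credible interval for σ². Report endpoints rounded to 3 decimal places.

[1.632, 4.833]

Inverse-Gamma(9.6, 24.8) quantiles: F⁻¹(0.05) and F⁻¹(0.95).
Equivalently, 1/σ² ~ Gamma(9.6, rate = 24.8); invert its 0.95 and 0.05 quantiles.
Posterior mean ≈ 2.884, SD ≈ 1.046; a Normal approximation gives roughly [1.163, 4.604].
Exact: lower = 1.632; upper = 4.833.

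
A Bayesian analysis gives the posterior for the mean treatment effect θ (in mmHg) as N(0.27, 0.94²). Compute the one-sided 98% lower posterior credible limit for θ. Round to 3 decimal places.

-1.661

Need L with P(θ ≥ L) = 0.98: L = 0.27 − z_{0.02}·0.94.
z = 2.054; L = 0.27 − 2.054 × 0.94 = -1.661.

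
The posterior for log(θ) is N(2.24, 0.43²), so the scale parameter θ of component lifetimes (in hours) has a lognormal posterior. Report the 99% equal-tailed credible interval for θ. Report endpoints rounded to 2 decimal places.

[3.10, 28.43]

On the log scale the 99% interval is 2.24 ± 2.576 × 0.43 = [1.1324, 3.3476].
Exponentiate: [e^1.1324, e^3.3476] = [3.10, 28.43].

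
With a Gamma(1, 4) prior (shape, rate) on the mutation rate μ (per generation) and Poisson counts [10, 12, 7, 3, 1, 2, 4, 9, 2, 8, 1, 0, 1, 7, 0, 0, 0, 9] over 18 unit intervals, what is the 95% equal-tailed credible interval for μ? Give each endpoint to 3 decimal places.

Posterior: Gamma(1+76, 4+18) = Gamma(77, 22) (shape, rate).
Equal-tailed 95% interval: Gamma(77, 22) quantiles at 0.025 and 0.975.
Posterior mean ≈ 3.500, SD ≈ 0.399; a Normal approximation gives roughly [2.718, 4.282].
Exact: lower = 2.762; upper = 4.324.

[2.762, 4.324]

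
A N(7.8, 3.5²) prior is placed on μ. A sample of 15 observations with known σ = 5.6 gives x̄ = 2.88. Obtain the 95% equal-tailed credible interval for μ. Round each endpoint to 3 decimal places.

[0.978, 6.216]

Posterior precision = 1/3.5² + 15/5.6² = 0.0816 + 0.4783 = 0.5599, so posterior SD = 1.3364.
Posterior mean = (7.8/3.5² + 15·2.88/5.6²) / 0.5599 = 3.5973.
Interval: 3.5973 ± 1.960 × 1.3364 → [0.978, 6.216].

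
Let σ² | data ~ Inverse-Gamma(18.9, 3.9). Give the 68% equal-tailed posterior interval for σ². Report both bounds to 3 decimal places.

[0.168, 0.267]

Inverse-Gamma(18.9, 3.9) quantiles: F⁻¹(0.16) and F⁻¹(0.84).
Equivalently, 1/σ² ~ Gamma(18.9, rate = 3.9); invert its 0.84 and 0.16 quantiles.
Posterior mean ≈ 0.218, SD ≈ 0.053; a Normal approximation gives roughly [0.165, 0.271].
Exact: lower = 0.168; upper = 0.267.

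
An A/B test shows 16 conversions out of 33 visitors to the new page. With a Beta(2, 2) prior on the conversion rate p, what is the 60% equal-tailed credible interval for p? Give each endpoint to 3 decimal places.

Posterior: Beta(2+16, 2+17) = Beta(18, 19).
Equal-tailed 60% interval: the 0.2 and 0.8 quantiles of Beta(18, 19).
Posterior mean ≈ 0.486, SD ≈ 0.081; a Normal approximation gives roughly [0.418, 0.555].
Exact: F⁻¹(0.2) = 0.417; F⁻¹(0.8) = 0.556.

[0.417, 0.556]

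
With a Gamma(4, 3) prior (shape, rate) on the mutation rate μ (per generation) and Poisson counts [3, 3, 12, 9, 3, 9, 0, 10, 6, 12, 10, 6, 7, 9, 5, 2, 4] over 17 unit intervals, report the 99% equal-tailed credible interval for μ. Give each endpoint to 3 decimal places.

[4.419, 7.169]

Posterior: Gamma(4+110, 3+17) = Gamma(114, 20) (shape, rate).
Equal-tailed 99% interval: Gamma(114, 20) quantiles at 0.005 and 0.995.
Posterior mean ≈ 5.700, SD ≈ 0.534; a Normal approximation gives roughly [4.325, 7.075].
Exact: lower = 4.419; upper = 7.169.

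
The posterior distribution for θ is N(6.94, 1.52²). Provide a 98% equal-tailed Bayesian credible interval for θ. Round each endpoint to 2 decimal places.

[3.40, 10.48]

The posterior is symmetric, so the 98% equal-tailed interval is θ = 6.94 ± z·1.52 with z = 2.326.
Half-width: 2.326 × 1.52 = 3.54.
6.94 − 3.54 = 3.40; 6.94 + 3.54 = 10.48.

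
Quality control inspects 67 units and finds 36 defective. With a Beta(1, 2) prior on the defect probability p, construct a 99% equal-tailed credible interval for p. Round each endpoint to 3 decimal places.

Posterior: Beta(1+36, 2+31) = Beta(37, 33).
Equal-tailed 99% interval: the 0.005 and 0.995 quantiles of Beta(37, 33).
Posterior mean ≈ 0.529, SD ≈ 0.059; a Normal approximation gives roughly [0.376, 0.681].
Exact: F⁻¹(0.005) = 0.376; F⁻¹(0.995) = 0.678.

[0.376, 0.678]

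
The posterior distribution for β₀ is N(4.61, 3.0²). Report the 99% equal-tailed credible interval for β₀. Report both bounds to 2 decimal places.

The posterior is symmetric, so the 99% equal-tailed interval is β₀ = 4.61 ± z·3.0 with z = 2.576.
Half-width: 2.576 × 3.0 = 7.73.
4.61 − 7.73 = -3.12; 4.61 + 7.73 = 12.34.

[-3.12, 12.34]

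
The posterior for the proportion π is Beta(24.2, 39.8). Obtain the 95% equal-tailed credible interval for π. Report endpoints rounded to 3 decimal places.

[0.264, 0.499]

Posterior: Beta(24.2, 39.8).
Equal-tailed 95% interval: the 0.025 and 0.975 quantiles of Beta(24.2, 39.8).
Posterior mean ≈ 0.378, SD ≈ 0.060; a Normal approximation gives roughly [0.260, 0.496].
Exact: F⁻¹(0.025) = 0.264; F⁻¹(0.975) = 0.499.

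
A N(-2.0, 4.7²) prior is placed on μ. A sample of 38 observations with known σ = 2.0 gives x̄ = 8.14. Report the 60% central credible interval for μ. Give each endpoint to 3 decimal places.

Posterior precision = 1/4.7² + 38/2.0² = 0.0453 + 9.5000 = 9.5453, so posterior SD = 0.3237.
Posterior mean = (-2.0/4.7² + 38·8.14/2.0²) / 9.5453 = 8.0919.
Interval: 8.0919 ± 0.842 × 0.3237 → [7.820, 8.364].

[7.820, 8.364]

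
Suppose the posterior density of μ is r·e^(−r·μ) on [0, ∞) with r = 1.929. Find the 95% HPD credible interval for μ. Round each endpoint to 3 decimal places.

[0.000, 1.553]

The exponential density is strictly decreasing on [0, ∞), so the HPD interval is anchored at 0: [0, q] with P(μ ≤ q) = 0.95.
q = −ln(1 − 0.95) / 1.929 = 2.9957 / 1.929 = 1.553.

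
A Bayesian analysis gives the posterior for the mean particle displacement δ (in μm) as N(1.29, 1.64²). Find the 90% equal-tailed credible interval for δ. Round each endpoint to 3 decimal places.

The posterior is symmetric, so the 90% equal-tailed interval is δ = 1.29 ± z·1.64 with z = 1.645.
Half-width: 1.645 × 1.64 = 2.698.
1.29 − 2.698 = -1.408; 1.29 + 2.698 = 3.988.

[-1.408, 3.988]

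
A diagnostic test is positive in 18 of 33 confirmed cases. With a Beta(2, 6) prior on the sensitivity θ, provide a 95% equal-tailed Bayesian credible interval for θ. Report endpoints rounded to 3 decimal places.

[0.338, 0.639]

Posterior: Beta(2+18, 6+15) = Beta(20, 21).
Equal-tailed 95% interval: the 0.025 and 0.975 quantiles of Beta(20, 21).
Posterior mean ≈ 0.488, SD ≈ 0.077; a Normal approximation gives roughly [0.337, 0.639].
Exact: F⁻¹(0.025) = 0.338; F⁻¹(0.975) = 0.639.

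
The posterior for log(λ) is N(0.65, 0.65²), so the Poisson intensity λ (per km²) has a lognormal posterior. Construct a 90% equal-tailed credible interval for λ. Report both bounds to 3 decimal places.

[0.658, 5.580]

On the log scale the 90% interval is 0.65 ± 1.645 × 0.65 = [-0.4192, 1.7192].
Exponentiate: [e^-0.4192, e^1.7192] = [0.658, 5.580].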